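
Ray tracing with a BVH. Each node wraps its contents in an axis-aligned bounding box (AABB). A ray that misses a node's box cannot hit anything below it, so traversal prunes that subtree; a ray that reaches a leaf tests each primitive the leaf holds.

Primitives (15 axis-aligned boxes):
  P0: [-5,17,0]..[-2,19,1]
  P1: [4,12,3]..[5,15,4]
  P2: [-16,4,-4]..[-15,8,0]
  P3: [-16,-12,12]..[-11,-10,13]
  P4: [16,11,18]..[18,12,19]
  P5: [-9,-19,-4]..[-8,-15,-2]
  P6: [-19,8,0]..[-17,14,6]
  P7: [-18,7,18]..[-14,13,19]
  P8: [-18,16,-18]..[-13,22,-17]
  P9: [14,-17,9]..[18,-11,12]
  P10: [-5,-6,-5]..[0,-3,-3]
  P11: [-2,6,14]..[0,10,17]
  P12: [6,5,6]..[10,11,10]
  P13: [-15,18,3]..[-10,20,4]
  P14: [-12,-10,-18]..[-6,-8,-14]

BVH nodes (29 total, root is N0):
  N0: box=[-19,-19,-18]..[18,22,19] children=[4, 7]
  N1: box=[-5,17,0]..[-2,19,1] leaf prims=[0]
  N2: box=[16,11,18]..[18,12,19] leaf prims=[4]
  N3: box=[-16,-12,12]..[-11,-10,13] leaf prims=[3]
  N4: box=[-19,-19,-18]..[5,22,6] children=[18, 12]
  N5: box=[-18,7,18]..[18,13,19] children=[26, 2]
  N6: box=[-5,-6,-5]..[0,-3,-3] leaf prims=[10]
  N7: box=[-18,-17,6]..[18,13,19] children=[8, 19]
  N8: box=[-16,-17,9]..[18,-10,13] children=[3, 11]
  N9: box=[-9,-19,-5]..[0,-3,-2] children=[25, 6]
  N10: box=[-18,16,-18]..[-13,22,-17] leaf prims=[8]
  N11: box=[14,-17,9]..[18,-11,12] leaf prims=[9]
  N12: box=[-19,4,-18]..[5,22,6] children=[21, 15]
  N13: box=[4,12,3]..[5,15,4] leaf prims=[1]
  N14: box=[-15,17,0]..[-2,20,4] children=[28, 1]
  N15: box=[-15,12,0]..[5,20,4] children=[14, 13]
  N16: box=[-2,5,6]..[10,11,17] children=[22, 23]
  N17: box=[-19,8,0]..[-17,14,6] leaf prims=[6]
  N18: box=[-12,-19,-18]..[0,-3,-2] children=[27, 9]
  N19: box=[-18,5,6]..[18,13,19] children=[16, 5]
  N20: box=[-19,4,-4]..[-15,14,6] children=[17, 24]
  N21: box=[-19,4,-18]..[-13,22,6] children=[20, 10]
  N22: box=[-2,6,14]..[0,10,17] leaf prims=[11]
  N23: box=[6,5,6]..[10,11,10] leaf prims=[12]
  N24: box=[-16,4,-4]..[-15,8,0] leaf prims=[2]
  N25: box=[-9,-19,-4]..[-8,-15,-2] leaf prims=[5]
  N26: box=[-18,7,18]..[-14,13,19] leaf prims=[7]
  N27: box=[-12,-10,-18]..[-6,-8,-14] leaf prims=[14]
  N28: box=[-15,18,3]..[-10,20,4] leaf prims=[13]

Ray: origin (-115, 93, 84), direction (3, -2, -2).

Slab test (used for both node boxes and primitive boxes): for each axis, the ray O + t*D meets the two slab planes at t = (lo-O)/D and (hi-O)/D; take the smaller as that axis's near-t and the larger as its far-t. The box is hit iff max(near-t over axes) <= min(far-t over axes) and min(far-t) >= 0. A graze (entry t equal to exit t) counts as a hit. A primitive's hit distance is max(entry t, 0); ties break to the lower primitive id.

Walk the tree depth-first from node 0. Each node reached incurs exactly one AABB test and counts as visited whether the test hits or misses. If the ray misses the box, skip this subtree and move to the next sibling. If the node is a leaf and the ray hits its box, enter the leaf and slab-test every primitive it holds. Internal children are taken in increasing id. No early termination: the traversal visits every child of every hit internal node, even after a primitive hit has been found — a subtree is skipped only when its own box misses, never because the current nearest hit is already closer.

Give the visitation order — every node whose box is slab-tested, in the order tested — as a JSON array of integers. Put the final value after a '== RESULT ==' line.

Trace the traversal:
N0 x:[32,133/3] y:[71/2,56] z:[65/2,51] -> hit [71/2,133/3], descend [4, 7]
  N4 x:[32,40] y:[71/2,56] z:[39,51] -> hit [39,40], descend [12, 18]
    N12 x:[32,40] y:[71/2,89/2] z:[39,51] -> hit [39,40], descend [15, 21]
      N15 x:[100/3,40] y:[73/2,81/2] z:[40,42] -> hit [40,40], descend [13, 14]
        N13 x:[119/3,40] y:[39,81/2] z:[40,81/2] -> hit [40,40] leaf, test {P1@t=40}
        N14 x:[100/3,113/3] y:[73/2,38] z:[40,42] -> miss, prune
      N21 x:[32,34] y:[71/2,89/2] z:[39,51] -> miss, prune
    N18 x:[103/3,115/3] y:[48,56] z:[43,51] -> miss, prune
  N7 x:[97/3,133/3] y:[40,55] z:[65/2,39] -> miss, prune

9 AABB tests over nodes [0, 4, 12, 15, 13, 14, 21, 18, 7]; 1 leaf entered; closest P1.

== RESULT ==
[0, 4, 12, 15, 13, 14, 21, 18, 7]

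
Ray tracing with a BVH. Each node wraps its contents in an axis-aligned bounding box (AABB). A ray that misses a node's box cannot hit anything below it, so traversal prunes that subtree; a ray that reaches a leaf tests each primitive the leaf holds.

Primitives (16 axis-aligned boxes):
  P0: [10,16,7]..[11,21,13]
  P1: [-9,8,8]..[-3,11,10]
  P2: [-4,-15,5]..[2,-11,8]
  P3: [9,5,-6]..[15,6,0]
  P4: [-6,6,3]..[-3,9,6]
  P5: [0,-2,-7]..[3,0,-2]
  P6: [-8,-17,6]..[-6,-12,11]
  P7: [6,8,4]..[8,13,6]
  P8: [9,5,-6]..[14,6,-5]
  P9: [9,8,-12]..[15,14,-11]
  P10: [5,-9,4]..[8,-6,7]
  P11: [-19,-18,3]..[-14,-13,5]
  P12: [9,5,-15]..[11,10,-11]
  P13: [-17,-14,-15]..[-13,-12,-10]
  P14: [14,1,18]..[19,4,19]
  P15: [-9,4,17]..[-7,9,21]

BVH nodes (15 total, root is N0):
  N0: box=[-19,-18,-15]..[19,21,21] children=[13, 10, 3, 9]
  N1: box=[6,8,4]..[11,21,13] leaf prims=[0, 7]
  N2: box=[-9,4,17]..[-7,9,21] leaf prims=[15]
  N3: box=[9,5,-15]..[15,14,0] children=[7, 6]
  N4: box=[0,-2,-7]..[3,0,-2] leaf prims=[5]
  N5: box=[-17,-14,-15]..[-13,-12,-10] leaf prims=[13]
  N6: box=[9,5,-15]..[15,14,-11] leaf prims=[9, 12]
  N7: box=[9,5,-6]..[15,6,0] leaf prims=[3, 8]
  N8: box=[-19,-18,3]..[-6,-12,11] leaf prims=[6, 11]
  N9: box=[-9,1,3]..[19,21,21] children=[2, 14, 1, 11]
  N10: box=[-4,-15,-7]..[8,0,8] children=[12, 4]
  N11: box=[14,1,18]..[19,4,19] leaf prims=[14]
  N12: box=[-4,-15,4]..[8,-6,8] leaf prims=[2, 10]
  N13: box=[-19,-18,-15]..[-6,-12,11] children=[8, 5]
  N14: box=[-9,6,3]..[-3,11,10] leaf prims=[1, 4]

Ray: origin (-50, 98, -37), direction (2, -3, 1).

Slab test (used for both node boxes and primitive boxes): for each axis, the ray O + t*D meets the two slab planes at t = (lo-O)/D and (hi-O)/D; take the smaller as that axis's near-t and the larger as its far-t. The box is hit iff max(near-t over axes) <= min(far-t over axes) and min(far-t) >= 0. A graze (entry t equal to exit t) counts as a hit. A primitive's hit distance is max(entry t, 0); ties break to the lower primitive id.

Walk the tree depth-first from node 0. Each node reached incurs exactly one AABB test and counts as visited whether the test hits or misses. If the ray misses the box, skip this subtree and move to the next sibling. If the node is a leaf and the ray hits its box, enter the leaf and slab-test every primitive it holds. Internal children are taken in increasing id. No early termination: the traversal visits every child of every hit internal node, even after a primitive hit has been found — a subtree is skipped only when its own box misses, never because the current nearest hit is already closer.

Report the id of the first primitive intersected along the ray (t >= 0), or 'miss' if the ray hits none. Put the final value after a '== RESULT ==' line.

Walk:
N0 x:[31/2,69/2] y:[77/3,116/3] z:[22,58] -> hit [77/3,69/2], descend [3, 9, 10, 13]
  N3 x:[59/2,65/2] y:[28,31] z:[22,37] -> hit [59/2,31], descend [6, 7]
    N6 x:[59/2,65/2] y:[28,31] z:[22,26] -> miss, prune
    N7 x:[59/2,65/2] y:[92/3,31] z:[31,37] -> hit [31,31] leaf, test {P3@t=31, P8@t=31}
  N9 x:[41/2,69/2] y:[77/3,97/3] z:[40,58] -> miss, prune
  N10 x:[23,29] y:[98/3,113/3] z:[30,45] -> miss, prune
  N13 x:[31/2,22] y:[110/3,116/3] z:[22,48] -> miss, prune

Visited [0, 3, 6, 7, 9, 10, 13]. Tests: 7 box, 1 leaf. Nearest: P3.

== RESULT ==
3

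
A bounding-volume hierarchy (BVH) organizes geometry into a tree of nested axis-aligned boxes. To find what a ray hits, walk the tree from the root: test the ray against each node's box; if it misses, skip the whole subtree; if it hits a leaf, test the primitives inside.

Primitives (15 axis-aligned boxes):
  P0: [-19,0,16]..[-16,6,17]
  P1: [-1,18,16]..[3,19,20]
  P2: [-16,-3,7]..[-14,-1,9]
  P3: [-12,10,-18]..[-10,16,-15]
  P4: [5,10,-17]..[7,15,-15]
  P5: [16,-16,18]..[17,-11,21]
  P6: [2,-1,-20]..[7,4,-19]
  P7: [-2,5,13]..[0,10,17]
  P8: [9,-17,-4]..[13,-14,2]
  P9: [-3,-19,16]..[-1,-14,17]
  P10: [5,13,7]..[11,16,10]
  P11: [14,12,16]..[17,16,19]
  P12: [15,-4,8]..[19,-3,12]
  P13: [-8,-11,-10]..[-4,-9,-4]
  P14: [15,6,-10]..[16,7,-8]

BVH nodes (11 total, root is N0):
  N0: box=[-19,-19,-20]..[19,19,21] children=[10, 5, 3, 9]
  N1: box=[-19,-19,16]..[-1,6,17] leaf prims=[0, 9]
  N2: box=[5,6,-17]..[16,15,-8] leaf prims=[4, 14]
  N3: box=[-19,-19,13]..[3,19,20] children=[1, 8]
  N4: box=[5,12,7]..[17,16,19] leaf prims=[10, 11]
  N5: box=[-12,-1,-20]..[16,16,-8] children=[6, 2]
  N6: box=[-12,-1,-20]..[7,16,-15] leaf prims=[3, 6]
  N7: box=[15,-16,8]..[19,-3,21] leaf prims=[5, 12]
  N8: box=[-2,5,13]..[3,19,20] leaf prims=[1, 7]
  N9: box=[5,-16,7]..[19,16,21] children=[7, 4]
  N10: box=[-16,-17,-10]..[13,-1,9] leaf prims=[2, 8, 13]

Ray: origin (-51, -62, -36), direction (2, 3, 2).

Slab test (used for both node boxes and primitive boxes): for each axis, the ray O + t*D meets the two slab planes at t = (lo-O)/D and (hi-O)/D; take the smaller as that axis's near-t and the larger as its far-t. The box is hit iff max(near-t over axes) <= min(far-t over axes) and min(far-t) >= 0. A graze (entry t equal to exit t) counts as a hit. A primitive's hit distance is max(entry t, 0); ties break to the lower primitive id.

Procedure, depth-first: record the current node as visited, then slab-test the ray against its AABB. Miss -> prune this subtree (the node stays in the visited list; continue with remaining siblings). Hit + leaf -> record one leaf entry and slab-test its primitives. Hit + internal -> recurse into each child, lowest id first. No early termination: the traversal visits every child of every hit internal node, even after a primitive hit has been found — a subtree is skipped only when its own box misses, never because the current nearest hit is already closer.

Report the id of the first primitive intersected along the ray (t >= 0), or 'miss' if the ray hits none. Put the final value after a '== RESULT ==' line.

Walk:
N0 x:[16,35] y:[43/3,27] z:[8,57/2] -> hit [16,27], descend [3, 5, 9, 10]
  N3 x:[16,27] y:[43/3,27] z:[49/2,28] -> hit [49/2,27], descend [1, 8]
    N1 x:[16,25] y:[43/3,68/3] z:[26,53/2] -> miss, prune
    N8 x:[49/2,27] y:[67/3,27] z:[49/2,28] -> hit [49/2,27] leaf, test {P1@t=80/3, P7(miss)}
  N5 x:[39/2,67/2] y:[61/3,26] z:[8,14] -> miss, prune
  N9 x:[28,35] y:[46/3,26] z:[43/2,57/2] -> miss, prune
  N10 x:[35/2,32] y:[15,61/3] z:[13,45/2] -> hit [35/2,61/3] leaf, test {P2(miss), P8(miss), P13(miss)}

7 AABB tests over nodes [0, 3, 1, 8, 5, 9, 10]; 2 leaves entered; closest P1.

== RESULT ==
1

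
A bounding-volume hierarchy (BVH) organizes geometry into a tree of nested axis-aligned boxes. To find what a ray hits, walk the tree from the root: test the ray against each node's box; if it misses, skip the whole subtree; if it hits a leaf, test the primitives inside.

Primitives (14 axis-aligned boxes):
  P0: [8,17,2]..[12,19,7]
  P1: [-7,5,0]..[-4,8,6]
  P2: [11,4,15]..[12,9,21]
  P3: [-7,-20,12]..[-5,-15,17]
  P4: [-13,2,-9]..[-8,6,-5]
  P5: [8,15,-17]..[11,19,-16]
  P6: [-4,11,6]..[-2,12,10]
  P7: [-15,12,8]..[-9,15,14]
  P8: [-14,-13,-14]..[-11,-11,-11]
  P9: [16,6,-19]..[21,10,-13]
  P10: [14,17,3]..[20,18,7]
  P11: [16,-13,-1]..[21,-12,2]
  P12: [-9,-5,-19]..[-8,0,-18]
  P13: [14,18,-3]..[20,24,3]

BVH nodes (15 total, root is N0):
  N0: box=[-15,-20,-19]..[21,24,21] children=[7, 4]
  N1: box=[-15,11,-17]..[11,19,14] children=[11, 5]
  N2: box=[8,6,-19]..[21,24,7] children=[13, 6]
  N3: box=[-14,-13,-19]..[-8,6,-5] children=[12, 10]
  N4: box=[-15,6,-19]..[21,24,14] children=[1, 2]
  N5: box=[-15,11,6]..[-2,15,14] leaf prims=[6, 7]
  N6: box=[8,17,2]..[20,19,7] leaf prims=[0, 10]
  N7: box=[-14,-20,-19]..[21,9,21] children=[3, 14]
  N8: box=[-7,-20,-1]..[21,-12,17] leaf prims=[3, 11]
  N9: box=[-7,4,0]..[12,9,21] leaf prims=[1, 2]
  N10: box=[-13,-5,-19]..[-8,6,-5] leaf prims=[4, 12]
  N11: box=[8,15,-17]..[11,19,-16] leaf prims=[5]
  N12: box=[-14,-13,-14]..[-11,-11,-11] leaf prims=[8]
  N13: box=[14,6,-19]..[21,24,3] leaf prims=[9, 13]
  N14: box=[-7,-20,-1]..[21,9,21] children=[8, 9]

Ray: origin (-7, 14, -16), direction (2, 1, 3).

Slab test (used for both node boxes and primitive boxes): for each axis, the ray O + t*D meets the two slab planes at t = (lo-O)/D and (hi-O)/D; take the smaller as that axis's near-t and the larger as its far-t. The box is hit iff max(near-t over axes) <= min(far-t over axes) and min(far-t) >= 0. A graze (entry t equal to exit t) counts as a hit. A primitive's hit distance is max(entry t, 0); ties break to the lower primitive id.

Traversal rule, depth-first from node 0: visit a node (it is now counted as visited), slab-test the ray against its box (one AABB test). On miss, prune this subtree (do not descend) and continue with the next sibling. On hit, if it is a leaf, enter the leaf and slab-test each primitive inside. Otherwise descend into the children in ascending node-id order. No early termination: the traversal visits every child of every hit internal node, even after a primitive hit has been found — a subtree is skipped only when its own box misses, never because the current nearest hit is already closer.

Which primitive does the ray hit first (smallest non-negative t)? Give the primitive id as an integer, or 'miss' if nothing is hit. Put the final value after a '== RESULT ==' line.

Traverse from the root:
N0 x:[-4,14] y:[-34,10] z:[-1,37/3] -> hit [-1,10], descend [4, 7]
  N4 x:[-4,14] y:[-8,10] z:[-1,10] -> hit [-1,10], descend [1, 2]
    N1 x:[-4,9] y:[-3,5] z:[-1/3,10] -> hit [-1/3,5], descend [5, 11]
      N5 x:[-4,5/2] y:[-3,1] z:[22/3,10] -> miss, prune
      N11 x:[15/2,9] y:[1,5] z:[-1/3,0] -> miss, prune
    N2 x:[15/2,14] y:[-8,10] z:[-1,23/3] -> hit [15/2,23/3], descend [6, 13]
      N6 x:[15/2,27/2] y:[3,5] z:[6,23/3] -> miss, prune
      N13 x:[21/2,14] y:[-8,10] z:[-1,19/3] -> miss, prune
  N7 x:[-7/2,14] y:[-34,-5] z:[-1,37/3] -> miss, prune

order=[0, 4, 1, 5, 11, 2, 6, 13, 7]  |boxes|=9  |leaves|=0  hit=miss

== RESULT ==
miss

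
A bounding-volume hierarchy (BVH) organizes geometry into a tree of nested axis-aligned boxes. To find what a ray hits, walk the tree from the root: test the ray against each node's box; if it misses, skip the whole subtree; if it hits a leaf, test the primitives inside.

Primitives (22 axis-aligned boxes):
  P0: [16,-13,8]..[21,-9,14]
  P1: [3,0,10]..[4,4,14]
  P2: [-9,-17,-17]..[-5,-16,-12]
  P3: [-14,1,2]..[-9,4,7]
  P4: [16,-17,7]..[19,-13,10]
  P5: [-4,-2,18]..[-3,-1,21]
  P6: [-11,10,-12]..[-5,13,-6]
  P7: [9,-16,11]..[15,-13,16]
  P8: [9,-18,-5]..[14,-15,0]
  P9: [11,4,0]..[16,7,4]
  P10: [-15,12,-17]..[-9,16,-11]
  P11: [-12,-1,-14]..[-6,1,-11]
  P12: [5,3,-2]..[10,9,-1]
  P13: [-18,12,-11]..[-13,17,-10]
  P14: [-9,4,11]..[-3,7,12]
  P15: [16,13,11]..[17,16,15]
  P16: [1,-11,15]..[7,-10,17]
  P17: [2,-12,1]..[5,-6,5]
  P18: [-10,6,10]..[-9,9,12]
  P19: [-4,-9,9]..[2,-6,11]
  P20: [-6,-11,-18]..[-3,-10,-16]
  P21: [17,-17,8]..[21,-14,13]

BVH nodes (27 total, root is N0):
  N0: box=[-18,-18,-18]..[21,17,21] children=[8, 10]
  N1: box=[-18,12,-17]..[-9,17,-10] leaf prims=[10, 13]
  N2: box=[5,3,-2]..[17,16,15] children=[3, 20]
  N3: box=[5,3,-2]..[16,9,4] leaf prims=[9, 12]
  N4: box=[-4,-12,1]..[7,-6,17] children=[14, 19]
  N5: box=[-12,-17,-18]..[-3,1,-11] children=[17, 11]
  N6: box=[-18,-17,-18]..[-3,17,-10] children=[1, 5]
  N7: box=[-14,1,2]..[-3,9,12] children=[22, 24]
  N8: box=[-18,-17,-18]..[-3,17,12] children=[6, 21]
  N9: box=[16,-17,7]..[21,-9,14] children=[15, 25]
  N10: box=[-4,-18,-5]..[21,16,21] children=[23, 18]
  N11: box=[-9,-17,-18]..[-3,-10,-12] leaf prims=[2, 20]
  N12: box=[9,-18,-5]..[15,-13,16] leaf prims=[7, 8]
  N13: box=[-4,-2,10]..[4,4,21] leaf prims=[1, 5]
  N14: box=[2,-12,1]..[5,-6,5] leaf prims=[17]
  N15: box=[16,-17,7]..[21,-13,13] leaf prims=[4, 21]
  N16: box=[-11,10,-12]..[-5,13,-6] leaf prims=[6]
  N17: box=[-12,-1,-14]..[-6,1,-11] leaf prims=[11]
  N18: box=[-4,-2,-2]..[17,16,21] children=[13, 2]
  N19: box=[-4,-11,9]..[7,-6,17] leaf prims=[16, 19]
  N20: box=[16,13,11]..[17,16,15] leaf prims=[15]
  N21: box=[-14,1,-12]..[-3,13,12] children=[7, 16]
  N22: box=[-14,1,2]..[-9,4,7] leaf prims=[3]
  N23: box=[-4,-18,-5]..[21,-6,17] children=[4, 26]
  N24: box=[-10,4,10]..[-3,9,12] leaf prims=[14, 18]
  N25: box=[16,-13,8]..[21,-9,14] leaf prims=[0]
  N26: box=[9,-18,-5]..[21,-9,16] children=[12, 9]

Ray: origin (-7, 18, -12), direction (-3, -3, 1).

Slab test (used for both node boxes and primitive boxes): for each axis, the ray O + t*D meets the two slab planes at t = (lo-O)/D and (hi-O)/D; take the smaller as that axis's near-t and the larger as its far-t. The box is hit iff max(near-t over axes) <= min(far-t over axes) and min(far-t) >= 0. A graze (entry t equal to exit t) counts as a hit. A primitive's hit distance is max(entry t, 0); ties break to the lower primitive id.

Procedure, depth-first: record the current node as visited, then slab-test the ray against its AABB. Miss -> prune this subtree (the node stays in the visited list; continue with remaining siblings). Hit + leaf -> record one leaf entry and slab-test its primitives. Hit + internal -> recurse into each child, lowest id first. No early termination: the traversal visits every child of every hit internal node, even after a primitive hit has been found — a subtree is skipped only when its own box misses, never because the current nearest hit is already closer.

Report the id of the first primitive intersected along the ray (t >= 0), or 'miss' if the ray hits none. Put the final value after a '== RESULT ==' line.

Walk:
N0 x:[-28/3,11/3] y:[1/3,12] z:[-6,33] -> hit [1/3,11/3], descend [8, 10]
  N8 x:[-4/3,11/3] y:[1/3,35/3] z:[-6,24] -> hit [1/3,11/3], descend [6, 21]
    N6 x:[-4/3,11/3] y:[1/3,35/3] z:[-6,2] -> hit [1/3,2], descend [1, 5]
      N1 x:[2/3,11/3] y:[1/3,2] z:[-5,2] -> hit [2/3,2] leaf, test {P10@t=2/3, P13@t=2}
      N5 x:[-4/3,5/3] y:[17/3,35/3] z:[-6,1] -> miss, prune
    N21 x:[-4/3,7/3] y:[5/3,17/3] z:[0,24] -> hit [5/3,7/3], descend [7, 16]
      N7 x:[-4/3,7/3] y:[3,17/3] z:[14,24] -> miss, prune
      N16 x:[-2/3,4/3] y:[5/3,8/3] z:[0,6] -> miss, prune
  N10 x:[-28/3,-1] y:[2/3,12] z:[7,33] -> miss, prune

Summary -> nodes [0, 8, 6, 1, 5, 21, 7, 16, 10]; box-tests=9; leaf-entries=1; first=P10

== RESULT ==
10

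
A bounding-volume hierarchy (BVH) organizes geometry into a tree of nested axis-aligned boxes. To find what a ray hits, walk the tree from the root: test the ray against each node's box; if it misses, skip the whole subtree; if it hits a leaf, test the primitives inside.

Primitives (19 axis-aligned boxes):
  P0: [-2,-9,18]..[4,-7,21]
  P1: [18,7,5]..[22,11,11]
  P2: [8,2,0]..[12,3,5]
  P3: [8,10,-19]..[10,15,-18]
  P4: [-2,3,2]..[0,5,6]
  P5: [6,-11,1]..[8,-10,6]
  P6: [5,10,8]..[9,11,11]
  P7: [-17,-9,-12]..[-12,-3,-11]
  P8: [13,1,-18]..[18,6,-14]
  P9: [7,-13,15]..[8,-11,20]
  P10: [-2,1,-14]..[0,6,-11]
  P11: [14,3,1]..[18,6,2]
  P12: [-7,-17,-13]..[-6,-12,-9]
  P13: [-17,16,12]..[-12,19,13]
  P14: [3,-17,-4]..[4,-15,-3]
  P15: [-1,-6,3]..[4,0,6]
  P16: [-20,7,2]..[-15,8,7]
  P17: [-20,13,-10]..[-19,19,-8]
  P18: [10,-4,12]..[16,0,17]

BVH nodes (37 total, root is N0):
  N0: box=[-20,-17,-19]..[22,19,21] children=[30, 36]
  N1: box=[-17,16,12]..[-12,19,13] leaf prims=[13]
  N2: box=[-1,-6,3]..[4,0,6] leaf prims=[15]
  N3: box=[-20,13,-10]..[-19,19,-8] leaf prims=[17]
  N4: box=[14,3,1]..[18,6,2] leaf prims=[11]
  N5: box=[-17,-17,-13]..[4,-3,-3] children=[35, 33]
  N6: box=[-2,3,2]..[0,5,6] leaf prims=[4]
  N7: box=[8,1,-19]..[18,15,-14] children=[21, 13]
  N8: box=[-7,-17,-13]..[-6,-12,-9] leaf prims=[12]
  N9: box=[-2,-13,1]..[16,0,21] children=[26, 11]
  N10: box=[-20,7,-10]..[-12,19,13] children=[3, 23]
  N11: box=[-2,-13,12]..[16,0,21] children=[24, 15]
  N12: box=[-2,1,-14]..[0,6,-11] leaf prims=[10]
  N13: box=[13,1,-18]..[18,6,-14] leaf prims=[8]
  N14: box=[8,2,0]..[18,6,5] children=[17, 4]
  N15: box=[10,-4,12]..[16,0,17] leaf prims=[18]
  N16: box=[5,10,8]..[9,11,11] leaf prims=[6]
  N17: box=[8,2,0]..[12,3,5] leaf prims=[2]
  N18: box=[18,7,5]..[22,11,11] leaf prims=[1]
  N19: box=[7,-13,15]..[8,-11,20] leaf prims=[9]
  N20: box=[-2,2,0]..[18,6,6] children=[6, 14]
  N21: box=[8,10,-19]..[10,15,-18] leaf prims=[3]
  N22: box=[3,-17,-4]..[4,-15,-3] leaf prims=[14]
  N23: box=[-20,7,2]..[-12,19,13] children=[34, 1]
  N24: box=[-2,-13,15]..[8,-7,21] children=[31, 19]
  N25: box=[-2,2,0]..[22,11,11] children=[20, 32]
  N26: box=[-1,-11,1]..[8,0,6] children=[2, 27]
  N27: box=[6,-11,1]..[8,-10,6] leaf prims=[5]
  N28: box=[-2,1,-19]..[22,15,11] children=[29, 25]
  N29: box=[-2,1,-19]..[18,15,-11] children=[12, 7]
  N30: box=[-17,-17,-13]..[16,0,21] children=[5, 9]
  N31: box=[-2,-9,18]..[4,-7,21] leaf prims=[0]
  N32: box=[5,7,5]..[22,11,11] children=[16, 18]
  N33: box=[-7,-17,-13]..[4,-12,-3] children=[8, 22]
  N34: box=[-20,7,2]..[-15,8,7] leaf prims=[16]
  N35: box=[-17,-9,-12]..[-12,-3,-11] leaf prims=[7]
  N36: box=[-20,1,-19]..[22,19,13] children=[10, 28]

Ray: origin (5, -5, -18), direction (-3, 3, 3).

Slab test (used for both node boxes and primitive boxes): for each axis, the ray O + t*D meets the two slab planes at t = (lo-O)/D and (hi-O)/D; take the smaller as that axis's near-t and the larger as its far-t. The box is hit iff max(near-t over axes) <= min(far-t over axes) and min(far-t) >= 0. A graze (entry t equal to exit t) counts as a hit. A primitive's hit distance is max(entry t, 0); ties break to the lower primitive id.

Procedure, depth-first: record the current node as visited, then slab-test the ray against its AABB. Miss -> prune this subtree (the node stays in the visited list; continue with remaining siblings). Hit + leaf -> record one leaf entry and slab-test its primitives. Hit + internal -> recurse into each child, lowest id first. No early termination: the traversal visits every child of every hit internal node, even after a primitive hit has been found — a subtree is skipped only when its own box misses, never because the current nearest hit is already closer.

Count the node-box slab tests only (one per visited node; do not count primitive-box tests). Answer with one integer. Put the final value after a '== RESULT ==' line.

Traverse from the root:
N0 x:[-17/3,25/3] y:[-4,8] z:[-1/3,13] -> hit [-1/3,8], descend [30, 36]
  N30 x:[-11/3,22/3] y:[-4,5/3] z:[5/3,13] -> hit [5/3,5/3], descend [5, 9]
    N5 x:[1/3,22/3] y:[-4,2/3] z:[5/3,5] -> miss, prune
    N9 x:[-11/3,7/3] y:[-8/3,5/3] z:[19/3,13] -> miss, prune
  N36 x:[-17/3,25/3] y:[2,8] z:[-1/3,31/3] -> hit [2,8], descend [10, 28]
    N10 x:[17/3,25/3] y:[4,8] z:[8/3,31/3] -> hit [17/3,8], descend [3, 23]
      N3 x:[8,25/3] y:[6,8] z:[8/3,10/3] -> miss, prune
      N23 x:[17/3,25/3] y:[4,8] z:[20/3,31/3] -> hit [20/3,8], descend [1, 34]
        N1 x:[17/3,22/3] y:[7,8] z:[10,31/3] -> miss, prune
        N34 x:[20/3,25/3] y:[4,13/3] z:[20/3,25/3] -> miss, prune
    N28 x:[-17/3,7/3] y:[2,20/3] z:[-1/3,29/3] -> hit [2,7/3], descend [25, 29]
      N25 x:[-17/3,7/3] y:[7/3,16/3] z:[6,29/3] -> miss, prune
      N29 x:[-13/3,7/3] y:[2,20/3] z:[-1/3,7/3] -> hit [2,7/3], descend [7, 12]
        N7 x:[-13/3,-1] y:[2,20/3] z:[-1/3,4/3] -> miss, prune
        N12 x:[5/3,7/3] y:[2,11/3] z:[4/3,7/3] -> hit [2,7/3] leaf, test {P10@t=2}

Summary -> nodes [0, 30, 5, 9, 36, 10, 3, 23, 1, 34, 28, 25, 29, 7, 12]; box-tests=15; leaf-entries=1; first=P10

== RESULT ==
15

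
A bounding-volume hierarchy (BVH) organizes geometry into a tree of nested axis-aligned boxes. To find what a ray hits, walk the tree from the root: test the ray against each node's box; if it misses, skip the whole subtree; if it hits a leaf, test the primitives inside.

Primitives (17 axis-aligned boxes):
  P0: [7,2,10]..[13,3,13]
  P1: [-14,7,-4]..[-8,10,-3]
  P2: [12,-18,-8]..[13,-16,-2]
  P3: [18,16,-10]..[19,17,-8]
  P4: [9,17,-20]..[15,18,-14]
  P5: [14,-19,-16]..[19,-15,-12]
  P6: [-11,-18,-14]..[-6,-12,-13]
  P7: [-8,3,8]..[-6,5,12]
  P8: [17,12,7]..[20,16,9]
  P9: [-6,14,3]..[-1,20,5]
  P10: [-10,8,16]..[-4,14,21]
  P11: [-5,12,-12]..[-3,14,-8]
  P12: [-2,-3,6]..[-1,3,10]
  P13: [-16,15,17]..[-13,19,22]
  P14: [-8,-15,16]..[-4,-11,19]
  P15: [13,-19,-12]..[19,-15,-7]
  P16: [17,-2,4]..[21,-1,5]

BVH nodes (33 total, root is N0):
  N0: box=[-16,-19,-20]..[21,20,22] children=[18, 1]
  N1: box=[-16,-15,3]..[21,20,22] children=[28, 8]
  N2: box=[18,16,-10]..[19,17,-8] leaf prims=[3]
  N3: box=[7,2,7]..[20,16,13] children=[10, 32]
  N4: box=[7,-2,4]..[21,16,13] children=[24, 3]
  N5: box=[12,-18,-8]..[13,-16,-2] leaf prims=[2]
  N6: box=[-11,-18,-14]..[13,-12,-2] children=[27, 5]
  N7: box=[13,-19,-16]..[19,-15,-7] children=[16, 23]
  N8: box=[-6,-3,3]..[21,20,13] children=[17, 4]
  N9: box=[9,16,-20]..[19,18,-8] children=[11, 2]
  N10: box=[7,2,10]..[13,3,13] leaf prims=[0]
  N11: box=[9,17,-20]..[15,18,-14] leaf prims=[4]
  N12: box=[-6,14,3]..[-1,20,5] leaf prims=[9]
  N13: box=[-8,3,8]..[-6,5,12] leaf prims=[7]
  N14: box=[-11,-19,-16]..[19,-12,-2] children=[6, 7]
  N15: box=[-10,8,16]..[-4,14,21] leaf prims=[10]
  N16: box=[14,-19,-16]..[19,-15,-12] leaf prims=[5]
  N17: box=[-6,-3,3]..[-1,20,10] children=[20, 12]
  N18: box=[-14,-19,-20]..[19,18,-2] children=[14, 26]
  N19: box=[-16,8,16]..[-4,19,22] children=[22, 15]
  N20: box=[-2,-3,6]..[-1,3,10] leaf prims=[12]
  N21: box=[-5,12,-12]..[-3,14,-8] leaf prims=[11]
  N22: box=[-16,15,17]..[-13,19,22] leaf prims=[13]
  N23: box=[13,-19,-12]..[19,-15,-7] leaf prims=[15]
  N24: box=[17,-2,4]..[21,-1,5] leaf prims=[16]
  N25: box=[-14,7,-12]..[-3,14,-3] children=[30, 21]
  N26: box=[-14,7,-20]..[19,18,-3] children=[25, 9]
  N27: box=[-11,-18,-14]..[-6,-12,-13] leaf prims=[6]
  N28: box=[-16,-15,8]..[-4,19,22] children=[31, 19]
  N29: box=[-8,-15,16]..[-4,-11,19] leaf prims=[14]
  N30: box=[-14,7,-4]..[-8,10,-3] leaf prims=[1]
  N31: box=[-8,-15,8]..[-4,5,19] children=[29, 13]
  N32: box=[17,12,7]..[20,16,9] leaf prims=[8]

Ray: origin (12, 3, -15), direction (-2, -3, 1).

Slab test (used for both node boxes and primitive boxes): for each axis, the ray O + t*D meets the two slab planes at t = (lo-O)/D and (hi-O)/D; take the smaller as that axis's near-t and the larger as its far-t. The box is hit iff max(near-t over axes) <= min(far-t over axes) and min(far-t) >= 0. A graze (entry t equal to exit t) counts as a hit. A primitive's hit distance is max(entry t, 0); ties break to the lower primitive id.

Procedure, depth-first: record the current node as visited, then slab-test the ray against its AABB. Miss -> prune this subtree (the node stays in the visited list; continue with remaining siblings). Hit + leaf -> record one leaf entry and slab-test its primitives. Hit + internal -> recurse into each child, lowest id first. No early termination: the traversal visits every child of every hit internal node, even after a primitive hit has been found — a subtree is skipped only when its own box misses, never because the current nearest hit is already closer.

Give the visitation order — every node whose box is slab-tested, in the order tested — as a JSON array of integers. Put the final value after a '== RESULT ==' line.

Traverse from the root:
N0 x:[-9/2,14] y:[-17/3,22/3] z:[-5,37] -> hit [-9/2,22/3], descend [1, 18]
  N1 x:[-9/2,14] y:[-17/3,6] z:[18,37] -> miss, prune
  N18 x:[-7/2,13] y:[-5,22/3] z:[-5,13] -> hit [-7/2,22/3], descend [14, 26]
    N14 x:[-7/2,23/2] y:[5,22/3] z:[-1,13] -> hit [5,22/3], descend [6, 7]
      N6 x:[-1/2,23/2] y:[5,7] z:[1,13] -> hit [5,7], descend [5, 27]
        N5 x:[-1/2,0] y:[19/3,7] z:[7,13] -> miss, prune
        N27 x:[9,23/2] y:[5,7] z:[1,2] -> miss, prune
      N7 x:[-7/2,-1/2] y:[6,22/3] z:[-1,8] -> miss, prune
    N26 x:[-7/2,13] y:[-5,-4/3] z:[-5,12] -> miss, prune

Summary -> nodes [0, 1, 18, 14, 6, 5, 27, 7, 26]; box-tests=9; leaf-entries=0; first=miss

== RESULT ==
[0, 1, 18, 14, 6, 5, 27, 7, 26]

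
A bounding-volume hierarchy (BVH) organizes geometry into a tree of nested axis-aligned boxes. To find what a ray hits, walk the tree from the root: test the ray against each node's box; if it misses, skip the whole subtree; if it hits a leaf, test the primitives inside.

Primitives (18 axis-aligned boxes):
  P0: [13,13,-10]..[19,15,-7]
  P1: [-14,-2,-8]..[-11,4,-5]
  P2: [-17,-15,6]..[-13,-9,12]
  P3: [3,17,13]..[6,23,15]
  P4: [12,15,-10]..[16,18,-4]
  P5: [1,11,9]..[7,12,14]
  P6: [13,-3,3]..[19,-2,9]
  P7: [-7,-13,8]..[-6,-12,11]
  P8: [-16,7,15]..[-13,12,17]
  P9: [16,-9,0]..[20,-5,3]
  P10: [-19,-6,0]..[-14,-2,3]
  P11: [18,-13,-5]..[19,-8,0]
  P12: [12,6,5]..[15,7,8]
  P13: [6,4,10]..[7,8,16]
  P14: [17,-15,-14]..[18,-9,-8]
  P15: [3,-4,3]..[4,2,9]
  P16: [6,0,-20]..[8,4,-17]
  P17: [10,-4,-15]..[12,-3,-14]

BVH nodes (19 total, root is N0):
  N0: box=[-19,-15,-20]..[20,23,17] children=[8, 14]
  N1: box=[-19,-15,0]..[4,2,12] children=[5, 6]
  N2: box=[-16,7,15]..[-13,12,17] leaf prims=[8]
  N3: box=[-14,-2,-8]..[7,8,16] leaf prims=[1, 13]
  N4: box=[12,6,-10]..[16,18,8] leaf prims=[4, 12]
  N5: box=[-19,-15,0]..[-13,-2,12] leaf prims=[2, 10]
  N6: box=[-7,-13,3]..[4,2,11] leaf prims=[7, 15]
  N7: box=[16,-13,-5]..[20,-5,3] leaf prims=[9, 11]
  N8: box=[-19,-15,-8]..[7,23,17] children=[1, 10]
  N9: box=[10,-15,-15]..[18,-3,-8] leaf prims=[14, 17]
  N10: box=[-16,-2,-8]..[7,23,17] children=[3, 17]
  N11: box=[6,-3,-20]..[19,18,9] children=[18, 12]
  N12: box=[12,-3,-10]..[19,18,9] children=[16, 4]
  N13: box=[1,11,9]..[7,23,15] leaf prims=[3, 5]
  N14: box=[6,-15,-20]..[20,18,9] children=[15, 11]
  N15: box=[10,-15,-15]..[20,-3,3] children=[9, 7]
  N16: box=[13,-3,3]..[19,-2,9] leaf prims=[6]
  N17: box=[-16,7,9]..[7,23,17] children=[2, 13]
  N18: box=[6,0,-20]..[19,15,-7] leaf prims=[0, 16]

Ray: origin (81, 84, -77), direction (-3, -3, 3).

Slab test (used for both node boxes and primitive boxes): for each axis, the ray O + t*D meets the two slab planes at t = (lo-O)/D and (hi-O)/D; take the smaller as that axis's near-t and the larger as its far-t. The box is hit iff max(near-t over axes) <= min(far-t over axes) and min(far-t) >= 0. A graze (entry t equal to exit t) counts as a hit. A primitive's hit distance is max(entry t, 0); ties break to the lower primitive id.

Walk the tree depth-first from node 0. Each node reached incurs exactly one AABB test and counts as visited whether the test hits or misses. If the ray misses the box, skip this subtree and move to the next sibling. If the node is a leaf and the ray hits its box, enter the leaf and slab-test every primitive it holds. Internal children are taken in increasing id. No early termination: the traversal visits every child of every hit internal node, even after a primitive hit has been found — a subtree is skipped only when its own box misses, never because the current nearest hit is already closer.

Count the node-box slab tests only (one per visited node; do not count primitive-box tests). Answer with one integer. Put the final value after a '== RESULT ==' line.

Traverse from the root:
N0 x:[61/3,100/3] y:[61/3,33] z:[19,94/3] -> hit [61/3,94/3], descend [8, 14]
  N8 x:[74/3,100/3] y:[61/3,33] z:[23,94/3] -> hit [74/3,94/3], descend [1, 10]
    N1 x:[77/3,100/3] y:[82/3,33] z:[77/3,89/3] -> hit [82/3,89/3], descend [5, 6]
      N5 x:[94/3,100/3] y:[86/3,33] z:[77/3,89/3] -> miss, prune
      N6 x:[77/3,88/3] y:[82/3,97/3] z:[80/3,88/3] -> hit [82/3,88/3] leaf, test {P7(miss), P15(miss)}
    N10 x:[74/3,97/3] y:[61/3,86/3] z:[23,94/3] -> hit [74/3,86/3], descend [3, 17]
      N3 x:[74/3,95/3] y:[76/3,86/3] z:[23,31] -> hit [76/3,86/3] leaf, test {P1(miss), P13(miss)}
      N17 x:[74/3,97/3] y:[61/3,77/3] z:[86/3,94/3] -> miss, prune
  N14 x:[61/3,25] y:[22,33] z:[19,86/3] -> hit [22,25], descend [11, 15]
    N11 x:[62/3,25] y:[22,29] z:[19,86/3] -> hit [22,25], descend [12, 18]
      N12 x:[62/3,23] y:[22,29] z:[67/3,86/3] -> hit [67/3,23], descend [4, 16]
        N4 x:[65/3,23] y:[22,26] z:[67/3,85/3] -> hit [67/3,23] leaf, test {P4@t=67/3, P12(miss)}
        N16 x:[62/3,68/3] y:[86/3,29] z:[80/3,86/3] -> miss, prune
      N18 x:[62/3,25] y:[23,28] z:[19,70/3] -> hit [23,70/3] leaf, test {P0(miss), P16(miss)}
    N15 x:[61/3,71/3] y:[29,33] z:[62/3,80/3] -> miss, prune

15 AABB tests over nodes [0, 8, 1, 5, 6, 10, 3, 17, 14, 11, 12, 4, 16, 18, 15]; 4 leaves entered; closest P4.

== RESULT ==
15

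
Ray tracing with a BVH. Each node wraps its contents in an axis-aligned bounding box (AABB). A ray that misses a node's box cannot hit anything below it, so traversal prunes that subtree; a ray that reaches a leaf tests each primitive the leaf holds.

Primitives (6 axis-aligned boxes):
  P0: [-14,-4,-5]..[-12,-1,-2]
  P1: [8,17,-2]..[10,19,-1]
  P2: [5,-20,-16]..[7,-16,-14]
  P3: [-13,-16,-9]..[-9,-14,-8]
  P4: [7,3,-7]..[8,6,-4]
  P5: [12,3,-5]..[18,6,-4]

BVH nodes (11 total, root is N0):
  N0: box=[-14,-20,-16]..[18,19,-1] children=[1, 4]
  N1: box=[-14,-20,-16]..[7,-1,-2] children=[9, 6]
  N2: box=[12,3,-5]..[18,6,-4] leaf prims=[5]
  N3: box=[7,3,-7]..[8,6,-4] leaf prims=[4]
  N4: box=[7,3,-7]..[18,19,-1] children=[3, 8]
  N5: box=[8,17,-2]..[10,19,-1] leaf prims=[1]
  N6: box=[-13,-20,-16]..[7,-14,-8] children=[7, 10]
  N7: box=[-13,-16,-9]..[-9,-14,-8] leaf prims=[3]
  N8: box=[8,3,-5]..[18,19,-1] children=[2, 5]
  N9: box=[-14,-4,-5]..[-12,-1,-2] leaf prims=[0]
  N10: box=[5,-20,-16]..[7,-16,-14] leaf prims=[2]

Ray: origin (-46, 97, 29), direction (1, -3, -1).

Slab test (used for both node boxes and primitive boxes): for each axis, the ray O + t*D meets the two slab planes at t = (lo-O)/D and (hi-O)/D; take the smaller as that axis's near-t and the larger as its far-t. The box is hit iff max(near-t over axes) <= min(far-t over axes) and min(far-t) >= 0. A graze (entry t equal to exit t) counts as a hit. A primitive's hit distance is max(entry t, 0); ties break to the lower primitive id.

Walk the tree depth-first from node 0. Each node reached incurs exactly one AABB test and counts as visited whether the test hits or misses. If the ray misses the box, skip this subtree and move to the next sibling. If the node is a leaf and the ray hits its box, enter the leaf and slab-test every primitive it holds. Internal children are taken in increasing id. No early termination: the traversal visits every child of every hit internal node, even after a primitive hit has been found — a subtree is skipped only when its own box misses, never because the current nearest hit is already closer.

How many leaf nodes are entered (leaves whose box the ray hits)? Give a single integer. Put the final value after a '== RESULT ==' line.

Trace the traversal:
N0 x:[32,64] y:[26,39] z:[30,45] -> hit [32,39], descend [1, 4]
  N1 x:[32,53] y:[98/3,39] z:[31,45] -> hit [98/3,39], descend [6, 9]
    N6 x:[33,53] y:[37,39] z:[37,45] -> hit [37,39], descend [7, 10]
      N7 x:[33,37] y:[37,113/3] z:[37,38] -> hit [37,37] leaf, test {P3@t=37}
      N10 x:[51,53] y:[113/3,39] z:[43,45] -> miss, prune
    N9 x:[32,34] y:[98/3,101/3] z:[31,34] -> hit [98/3,101/3] leaf, test {P0@t=98/3}
  N4 x:[53,64] y:[26,94/3] z:[30,36] -> miss, prune

Visited [0, 1, 6, 7, 10, 9, 4]. Tests: 7 box, 2 leaf. Nearest: P0.

== RESULT ==
2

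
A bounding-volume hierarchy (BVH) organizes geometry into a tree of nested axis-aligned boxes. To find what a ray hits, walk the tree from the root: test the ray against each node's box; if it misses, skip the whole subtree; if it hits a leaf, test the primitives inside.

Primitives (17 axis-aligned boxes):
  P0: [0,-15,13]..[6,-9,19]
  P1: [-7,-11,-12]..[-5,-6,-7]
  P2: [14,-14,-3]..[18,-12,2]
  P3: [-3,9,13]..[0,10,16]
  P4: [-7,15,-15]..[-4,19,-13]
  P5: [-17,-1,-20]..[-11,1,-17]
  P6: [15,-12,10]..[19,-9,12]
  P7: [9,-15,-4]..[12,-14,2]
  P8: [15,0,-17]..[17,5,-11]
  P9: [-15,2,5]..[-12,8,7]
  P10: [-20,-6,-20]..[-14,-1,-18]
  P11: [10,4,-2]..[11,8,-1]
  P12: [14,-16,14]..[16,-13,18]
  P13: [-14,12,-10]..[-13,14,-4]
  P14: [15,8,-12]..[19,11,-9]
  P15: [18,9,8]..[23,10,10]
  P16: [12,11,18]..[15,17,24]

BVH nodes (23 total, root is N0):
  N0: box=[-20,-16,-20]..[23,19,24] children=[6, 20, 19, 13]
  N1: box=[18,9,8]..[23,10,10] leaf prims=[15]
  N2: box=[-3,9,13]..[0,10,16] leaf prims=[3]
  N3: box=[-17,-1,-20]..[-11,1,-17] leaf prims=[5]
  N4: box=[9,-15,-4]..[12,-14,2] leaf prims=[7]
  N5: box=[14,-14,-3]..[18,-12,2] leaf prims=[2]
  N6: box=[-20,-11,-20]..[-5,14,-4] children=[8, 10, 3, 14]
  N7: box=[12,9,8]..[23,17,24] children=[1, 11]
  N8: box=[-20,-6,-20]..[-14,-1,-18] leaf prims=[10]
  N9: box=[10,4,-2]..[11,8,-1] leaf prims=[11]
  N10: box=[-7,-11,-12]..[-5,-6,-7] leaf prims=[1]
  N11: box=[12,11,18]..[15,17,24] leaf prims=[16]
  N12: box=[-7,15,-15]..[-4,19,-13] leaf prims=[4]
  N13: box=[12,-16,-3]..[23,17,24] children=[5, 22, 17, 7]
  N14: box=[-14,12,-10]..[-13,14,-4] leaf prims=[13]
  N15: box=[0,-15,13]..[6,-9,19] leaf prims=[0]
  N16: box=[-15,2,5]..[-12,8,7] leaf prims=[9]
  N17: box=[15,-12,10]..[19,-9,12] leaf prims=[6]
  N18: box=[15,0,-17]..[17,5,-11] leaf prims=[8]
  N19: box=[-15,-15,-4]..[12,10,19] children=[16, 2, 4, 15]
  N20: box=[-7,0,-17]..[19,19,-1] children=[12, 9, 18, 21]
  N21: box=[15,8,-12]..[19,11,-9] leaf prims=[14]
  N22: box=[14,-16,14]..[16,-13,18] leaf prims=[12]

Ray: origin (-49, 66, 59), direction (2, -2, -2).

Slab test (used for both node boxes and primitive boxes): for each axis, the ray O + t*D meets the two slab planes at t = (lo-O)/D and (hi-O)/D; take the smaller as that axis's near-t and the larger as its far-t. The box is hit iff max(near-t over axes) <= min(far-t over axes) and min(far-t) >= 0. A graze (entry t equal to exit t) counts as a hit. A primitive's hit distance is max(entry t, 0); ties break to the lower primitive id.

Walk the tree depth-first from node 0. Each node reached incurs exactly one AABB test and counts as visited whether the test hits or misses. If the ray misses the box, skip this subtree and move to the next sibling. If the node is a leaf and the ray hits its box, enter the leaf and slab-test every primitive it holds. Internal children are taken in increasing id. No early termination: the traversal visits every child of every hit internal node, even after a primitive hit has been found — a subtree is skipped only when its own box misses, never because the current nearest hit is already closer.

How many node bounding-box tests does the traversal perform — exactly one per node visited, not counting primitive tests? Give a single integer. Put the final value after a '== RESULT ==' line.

Traverse from the root:
N0 x:[29/2,36] y:[47/2,41] z:[35/2,79/2] -> hit [47/2,36], descend [6, 13, 19, 20]
  N6 x:[29/2,22] y:[26,77/2] z:[63/2,79/2] -> miss, prune
  N13 x:[61/2,36] y:[49/2,41] z:[35/2,31] -> hit [61/2,31], descend [5, 7, 17, 22]
    N5 x:[63/2,67/2] y:[39,40] z:[57/2,31] -> miss, prune
    N7 x:[61/2,36] y:[49/2,57/2] z:[35/2,51/2] -> miss, prune
    N17 x:[32,34] y:[75/2,39] z:[47/2,49/2] -> miss, prune
    N22 x:[63/2,65/2] y:[79/2,41] z:[41/2,45/2] -> miss, prune
  N19 x:[17,61/2] y:[28,81/2] z:[20,63/2] -> hit [28,61/2], descend [2, 4, 15, 16]
    N2 x:[23,49/2] y:[28,57/2] z:[43/2,23] -> miss, prune
    N4 x:[29,61/2] y:[40,81/2] z:[57/2,63/2] -> miss, prune
    N15 x:[49/2,55/2] y:[75/2,81/2] z:[20,23] -> miss, prune
    N16 x:[17,37/2] y:[29,32] z:[26,27] -> miss, prune
  N20 x:[21,34] y:[47/2,33] z:[30,38] -> hit [30,33], descend [9, 12, 18, 21]
    N9 x:[59/2,30] y:[29,31] z:[30,61/2] -> hit [30,30] leaf, test {P11@t=30}
    N12 x:[21,45/2] y:[47/2,51/2] z:[36,37] -> miss, prune
    N18 x:[32,33] y:[61/2,33] z:[35,38] -> miss, prune
    N21 x:[32,34] y:[55/2,29] z:[34,71/2] -> miss, prune

order=[0, 6, 13, 5, 7, 17, 22, 19, 2, 4, 15, 16, 20, 9, 12, 18, 21]  |boxes|=17  |leaves|=1  hit=P11

== RESULT ==
17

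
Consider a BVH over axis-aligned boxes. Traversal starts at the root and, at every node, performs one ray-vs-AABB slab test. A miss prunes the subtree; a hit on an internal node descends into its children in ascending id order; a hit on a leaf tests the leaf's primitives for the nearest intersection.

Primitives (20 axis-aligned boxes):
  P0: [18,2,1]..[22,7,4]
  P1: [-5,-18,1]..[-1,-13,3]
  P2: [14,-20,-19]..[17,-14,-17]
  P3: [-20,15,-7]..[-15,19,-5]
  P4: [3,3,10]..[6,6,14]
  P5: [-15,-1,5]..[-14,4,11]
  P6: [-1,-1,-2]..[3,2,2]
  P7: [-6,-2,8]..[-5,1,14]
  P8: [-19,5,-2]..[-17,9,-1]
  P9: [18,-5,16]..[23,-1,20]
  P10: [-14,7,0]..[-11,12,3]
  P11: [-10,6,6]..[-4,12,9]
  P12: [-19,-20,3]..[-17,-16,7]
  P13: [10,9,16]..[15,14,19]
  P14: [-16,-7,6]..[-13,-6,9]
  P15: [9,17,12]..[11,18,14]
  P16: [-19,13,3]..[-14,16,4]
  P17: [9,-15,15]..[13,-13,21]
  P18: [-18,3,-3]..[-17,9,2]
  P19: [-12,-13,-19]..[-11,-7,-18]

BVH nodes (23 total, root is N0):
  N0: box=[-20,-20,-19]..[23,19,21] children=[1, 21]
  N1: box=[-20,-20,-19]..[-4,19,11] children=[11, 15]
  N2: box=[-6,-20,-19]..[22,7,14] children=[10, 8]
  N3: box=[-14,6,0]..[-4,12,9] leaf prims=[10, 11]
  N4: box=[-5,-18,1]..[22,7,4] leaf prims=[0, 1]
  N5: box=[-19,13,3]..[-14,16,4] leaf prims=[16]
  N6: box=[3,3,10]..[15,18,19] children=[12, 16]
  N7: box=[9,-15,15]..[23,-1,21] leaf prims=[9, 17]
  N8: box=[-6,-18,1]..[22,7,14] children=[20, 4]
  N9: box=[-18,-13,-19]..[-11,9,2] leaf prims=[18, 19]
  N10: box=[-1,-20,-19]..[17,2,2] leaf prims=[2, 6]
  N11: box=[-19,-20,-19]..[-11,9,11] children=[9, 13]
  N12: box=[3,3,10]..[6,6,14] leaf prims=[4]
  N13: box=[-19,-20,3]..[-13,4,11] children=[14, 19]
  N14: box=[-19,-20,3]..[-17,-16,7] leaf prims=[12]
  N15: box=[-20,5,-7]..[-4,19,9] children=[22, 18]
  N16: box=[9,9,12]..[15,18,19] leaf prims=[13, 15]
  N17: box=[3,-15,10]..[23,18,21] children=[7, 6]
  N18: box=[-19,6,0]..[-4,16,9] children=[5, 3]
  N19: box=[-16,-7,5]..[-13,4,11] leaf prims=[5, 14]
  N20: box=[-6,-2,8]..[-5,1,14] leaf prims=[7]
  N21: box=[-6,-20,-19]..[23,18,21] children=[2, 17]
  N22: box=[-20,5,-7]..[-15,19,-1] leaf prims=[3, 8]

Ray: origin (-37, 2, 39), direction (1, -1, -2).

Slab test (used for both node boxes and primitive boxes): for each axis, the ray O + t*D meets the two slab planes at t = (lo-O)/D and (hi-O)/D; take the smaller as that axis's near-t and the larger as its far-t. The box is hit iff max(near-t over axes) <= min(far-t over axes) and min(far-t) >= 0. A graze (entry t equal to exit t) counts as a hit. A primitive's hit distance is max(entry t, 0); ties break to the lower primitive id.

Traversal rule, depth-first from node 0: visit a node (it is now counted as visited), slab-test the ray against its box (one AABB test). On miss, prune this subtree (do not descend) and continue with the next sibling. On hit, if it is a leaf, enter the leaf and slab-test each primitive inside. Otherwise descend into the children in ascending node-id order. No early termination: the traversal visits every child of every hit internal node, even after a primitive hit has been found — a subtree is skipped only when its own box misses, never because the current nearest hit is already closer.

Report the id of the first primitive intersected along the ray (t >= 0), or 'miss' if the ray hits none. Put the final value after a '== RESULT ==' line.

Traverse from the root:
N0 x:[17,60] y:[-17,22] z:[9,29] -> hit [17,22], descend [1, 21]
  N1 x:[17,33] y:[-17,22] z:[14,29] -> hit [17,22], descend [11, 15]
    N11 x:[18,26] y:[-7,22] z:[14,29] -> hit [18,22], descend [9, 13]
      N9 x:[19,26] y:[-7,15] z:[37/2,29] -> miss, prune
      N13 x:[18,24] y:[-2,22] z:[14,18] -> hit [18,18], descend [14, 19]
        N14 x:[18,20] y:[18,22] z:[16,18] -> hit [18,18] leaf, test {P12@t=18}
        N19 x:[21,24] y:[-2,9] z:[14,17] -> miss, prune
    N15 x:[17,33] y:[-17,-3] z:[15,23] -> miss, prune
  N21 x:[31,60] y:[-16,22] z:[9,29] -> miss, prune

Summary -> nodes [0, 1, 11, 9, 13, 14, 19, 15, 21]; box-tests=9; leaf-entries=1; first=P12

== RESULT ==
12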